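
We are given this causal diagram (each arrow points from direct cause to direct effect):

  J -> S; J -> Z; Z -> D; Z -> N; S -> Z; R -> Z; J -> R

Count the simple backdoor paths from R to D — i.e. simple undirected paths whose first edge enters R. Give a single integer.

A backdoor path from R to D is any simple undirected path whose first edge points into R (i.e. leaves R via a parent).
Parents of R: {J}.
Enumerating:
  P1: R <- J -> S -> Z -> D
  P2: R <- J -> Z -> D
That exhausts the simple backdoor paths. Count: 2.

2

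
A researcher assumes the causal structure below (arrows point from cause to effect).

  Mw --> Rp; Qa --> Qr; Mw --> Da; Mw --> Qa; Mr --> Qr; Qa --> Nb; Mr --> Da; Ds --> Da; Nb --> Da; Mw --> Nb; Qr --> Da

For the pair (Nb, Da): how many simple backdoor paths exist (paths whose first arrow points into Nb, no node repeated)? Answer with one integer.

6

A backdoor path from Nb to Da is any simple undirected path whose first edge points into Nb (i.e. leaves Nb via a parent).
Parents of Nb: {Mw, Qa}.
Enumerating:
  P1: Nb <- Mw -> Qa -> Qr <- Mr -> Da
  P2: Nb <- Mw -> Qa -> Qr -> Da
  P3: Nb <- Mw -> Da
  P4: Nb <- Qa <- Mw -> Da
  P5: Nb <- Qa -> Qr <- Mr -> Da
  P6: Nb <- Qa -> Qr -> Da
That exhausts the simple backdoor paths. Count: 6.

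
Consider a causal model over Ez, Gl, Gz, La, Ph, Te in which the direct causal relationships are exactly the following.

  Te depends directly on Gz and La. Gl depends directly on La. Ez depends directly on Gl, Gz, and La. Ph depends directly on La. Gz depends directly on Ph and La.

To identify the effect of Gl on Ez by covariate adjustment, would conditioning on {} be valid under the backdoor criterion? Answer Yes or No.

Backdoor paths from Gl to Ez (paths whose first edge points into Gl):
  P1: Gl <- La -> Ph -> Gz -> Ez
  P2: Gl <- La -> Gz -> Ez
  P3: Gl <- La -> Te <- Gz -> Ez
  P4: Gl <- La -> Ez
Condition 1 (no descendant of Gl in the set): holds — descendants of Gl are {Ez}; none are in {}.
Condition 2 (every backdoor path blocked by {}):
  P1: open — no interior node is in the conditioning set.
  P2: open — no interior node is in the conditioning set.
  P3: blocked at collider Te (neither it nor any descendant is in the conditioning set).
  P4: open — no interior node is in the conditioning set.
{} does not satisfy the backdoor criterion.

No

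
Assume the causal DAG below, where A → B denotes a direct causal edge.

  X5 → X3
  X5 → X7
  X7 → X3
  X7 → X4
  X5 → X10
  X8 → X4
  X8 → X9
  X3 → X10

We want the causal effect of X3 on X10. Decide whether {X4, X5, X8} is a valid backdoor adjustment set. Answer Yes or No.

Yes

Backdoor paths from X3 to X10 (paths whose first edge points into X3):
  P1: X3 <- X5 -> X10
  P2: X3 <- X7 <- X5 -> X10
Condition 1 (no descendant of X3 in the set): holds — descendants of X3 are {X10}; none are in {X4, X5, X8}.
Condition 2 (every backdoor path blocked by {X4, X5, X8}):
  P1: blocked at fork node X5 ∈ conditioning set.
  P2: blocked at fork node X5 ∈ conditioning set.
{X4, X5, X8} satisfies the backdoor criterion.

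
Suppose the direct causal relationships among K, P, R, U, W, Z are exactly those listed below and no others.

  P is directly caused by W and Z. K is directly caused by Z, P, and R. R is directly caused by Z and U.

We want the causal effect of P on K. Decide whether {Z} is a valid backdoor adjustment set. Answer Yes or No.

Backdoor paths from P to K (paths whose first edge points into P):
  P1: P <- Z -> R -> K
  P2: P <- Z -> K
Condition 1 (no descendant of P in the set): holds — descendants of P are {K}; none are in {Z}.
Condition 2 (every backdoor path blocked by {Z}):
  P1: blocked at fork node Z ∈ conditioning set.
  P2: blocked at fork node Z ∈ conditioning set.
{Z} satisfies the backdoor criterion.

Yes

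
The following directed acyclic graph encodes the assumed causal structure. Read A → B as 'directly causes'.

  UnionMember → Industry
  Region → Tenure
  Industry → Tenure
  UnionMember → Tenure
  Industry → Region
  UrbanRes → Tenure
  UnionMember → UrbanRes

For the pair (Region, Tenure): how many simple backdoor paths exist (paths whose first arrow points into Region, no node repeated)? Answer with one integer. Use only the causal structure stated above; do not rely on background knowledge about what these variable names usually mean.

A backdoor path from Region to Tenure is any simple undirected path whose first edge points into Region (i.e. leaves Region via a parent).
Parents of Region: {Industry}.
Enumerating:
  P1: Region <- Industry <- UnionMember -> UrbanRes -> Tenure
  P2: Region <- Industry <- UnionMember -> Tenure
  P3: Region <- Industry -> Tenure
That exhausts the simple backdoor paths. Count: 3.

3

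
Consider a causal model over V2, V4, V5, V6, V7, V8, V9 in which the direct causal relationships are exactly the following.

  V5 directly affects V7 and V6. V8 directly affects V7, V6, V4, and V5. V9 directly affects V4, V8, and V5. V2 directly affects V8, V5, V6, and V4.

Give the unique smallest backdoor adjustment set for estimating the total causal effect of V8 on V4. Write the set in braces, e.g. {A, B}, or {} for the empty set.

{V2, V9}

Variables eligible for adjustment (non-descendants of V8, excluding V8 and V4): {V2, V9}.
Backdoor paths from V8 to V4:
  P1: V8 <- V2 -> V5 <- V9 -> V4
  P2: V8 <- V2 -> V4
  P3: V8 <- V2 -> V6 <- V5 <- V9 -> V4
  P4: V8 <- V9 -> V5 <- V2 -> V4
  P5: V8 <- V9 -> V5 -> V6 <- V2 -> V4
  P6: V8 <- V9 -> V4
The empty set is not sufficient: P2 (V8 <- V2 -> V4) has no collider blocking it and no conditioned non-collider, so it is open.
Try {V2, V9}:
  P1: blocked at fork node V2 ∈ conditioning set.
  P2: blocked at fork node V2 ∈ conditioning set.
  P3: blocked at fork node V2 ∈ conditioning set.
  P4: blocked at fork node V9 ∈ conditioning set.
  P5: blocked at fork node V9 ∈ conditioning set.
  P6: blocked at fork node V9 ∈ conditioning set.
{V2, V9} contains no descendant of V8 and blocks every backdoor path.
Every element of {V2, V9} is needed (dropping V2 leaves P2 open; dropping V9 leaves P6 open), so no proper subset is valid.
Among all size-2 subsets of the eligible variables, only {V2, V9} blocks every backdoor path, so it is the unique smallest valid adjustment set.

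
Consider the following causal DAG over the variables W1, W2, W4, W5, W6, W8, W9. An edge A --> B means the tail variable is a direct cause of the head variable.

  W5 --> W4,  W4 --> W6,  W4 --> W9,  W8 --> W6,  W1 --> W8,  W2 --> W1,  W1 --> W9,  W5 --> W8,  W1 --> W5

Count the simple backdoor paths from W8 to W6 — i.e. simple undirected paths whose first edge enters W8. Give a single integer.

4

A backdoor path from W8 to W6 is any simple undirected path whose first edge points into W8 (i.e. leaves W8 via a parent).
Parents of W8: {W1, W5}.
Enumerating:
  P1: W8 <- W1 -> W5 -> W4 -> W6
  P2: W8 <- W1 -> W9 <- W4 -> W6
  P3: W8 <- W5 <- W1 -> W9 <- W4 -> W6
  P4: W8 <- W5 -> W4 -> W6
That exhausts the simple backdoor paths. Count: 4.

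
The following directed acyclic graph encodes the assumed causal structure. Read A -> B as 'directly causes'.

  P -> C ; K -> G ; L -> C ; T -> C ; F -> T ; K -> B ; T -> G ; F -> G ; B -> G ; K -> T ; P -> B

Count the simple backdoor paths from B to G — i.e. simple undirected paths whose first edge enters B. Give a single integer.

A backdoor path from B to G is any simple undirected path whose first edge points into B (i.e. leaves B via a parent).
Parents of B: {K, P}.
Enumerating:
  P1: B <- K -> T <- F -> G
  P2: B <- K -> T -> G
  P3: B <- K -> G
  P4: B <- P -> C <- T <- K -> G
  P5: B <- P -> C <- T <- F -> G
  P6: B <- P -> C <- T -> G
That exhausts the simple backdoor paths. Count: 6.

6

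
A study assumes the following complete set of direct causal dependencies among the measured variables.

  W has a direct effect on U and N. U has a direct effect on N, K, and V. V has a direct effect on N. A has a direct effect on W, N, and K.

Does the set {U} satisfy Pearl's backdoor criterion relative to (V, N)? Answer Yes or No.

Backdoor paths from V to N (paths whose first edge points into V):
  P1: V <- U <- W <- A -> N
  P2: V <- U <- W -> N
  P3: V <- U -> K <- A -> W -> N
  P4: V <- U -> K <- A -> N
  P5: V <- U -> N
Condition 1 (no descendant of V in the set): holds — descendants of V are {N}; none are in {U}.
Condition 2 (every backdoor path blocked by {U}):
  P1: blocked at chain node U ∈ conditioning set.
  P2: blocked at chain node U ∈ conditioning set.
  P3: blocked at fork node U ∈ conditioning set.
  P4: blocked at fork node U ∈ conditioning set.
  P5: blocked at fork node U ∈ conditioning set.
{U} satisfies the backdoor criterion.

Yes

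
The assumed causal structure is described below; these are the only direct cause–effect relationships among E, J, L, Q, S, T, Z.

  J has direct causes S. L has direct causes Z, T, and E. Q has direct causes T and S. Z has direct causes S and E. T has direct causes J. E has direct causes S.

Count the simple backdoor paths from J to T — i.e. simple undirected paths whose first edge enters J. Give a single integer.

5

A backdoor path from J to T is any simple undirected path whose first edge points into J (i.e. leaves J via a parent).
Parents of J: {S}.
Enumerating:
  P1: J <- S -> E -> Z -> L <- T
  P2: J <- S -> E -> L <- T
  P3: J <- S -> Z <- E -> L <- T
  P4: J <- S -> Z -> L <- T
  P5: J <- S -> Q <- T
That exhausts the simple backdoor paths. Count: 5.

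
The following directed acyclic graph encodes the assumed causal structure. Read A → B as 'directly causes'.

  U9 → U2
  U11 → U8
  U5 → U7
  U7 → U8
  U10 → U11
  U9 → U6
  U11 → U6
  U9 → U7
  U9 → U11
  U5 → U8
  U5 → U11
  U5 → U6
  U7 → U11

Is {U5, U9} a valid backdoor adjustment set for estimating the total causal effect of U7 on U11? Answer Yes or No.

Backdoor paths from U7 to U11 (paths whose first edge points into U7):
  P1: U7 <- U9 -> U11
  P2: U7 <- U9 -> U6 <- U5 -> U11
  P3: U7 <- U9 -> U6 <- U5 -> U8 <- U11
  P4: U7 <- U9 -> U6 <- U11
  P5: U7 <- U5 -> U11
  P6: U7 <- U5 -> U6 <- U9 -> U11
  P7: U7 <- U5 -> U6 <- U11
  P8: U7 <- U5 -> U8 <- U11
Condition 1 (no descendant of U7 in the set): holds — descendants of U7 are {U11, U6, U8}; none are in {U5, U9}.
Condition 2 (every backdoor path blocked by {U5, U9}):
  P1: blocked at fork node U9 ∈ conditioning set.
  P2: blocked at fork node U9 ∈ conditioning set.
  P3: blocked at fork node U9 ∈ conditioning set.
  P4: blocked at fork node U9 ∈ conditioning set.
  P5: blocked at fork node U5 ∈ conditioning set.
  P6: blocked at fork node U5 ∈ conditioning set.
  P7: blocked at fork node U5 ∈ conditioning set.
  P8: blocked at fork node U5 ∈ conditioning set.
{U5, U9} satisfies the backdoor criterion.

Yes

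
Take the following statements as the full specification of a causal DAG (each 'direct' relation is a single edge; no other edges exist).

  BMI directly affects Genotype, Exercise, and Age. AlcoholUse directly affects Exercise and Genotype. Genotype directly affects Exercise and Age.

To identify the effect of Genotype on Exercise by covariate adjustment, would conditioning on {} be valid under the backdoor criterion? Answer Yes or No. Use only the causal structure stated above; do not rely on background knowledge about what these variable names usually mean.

Backdoor paths from Genotype to Exercise (paths whose first edge points into Genotype):
  P1: Genotype <- BMI -> Exercise
  P2: Genotype <- AlcoholUse -> Exercise
Condition 1 (no descendant of Genotype in the set): holds — descendants of Genotype are {Age, Exercise}; none are in {}.
Condition 2 (every backdoor path blocked by {}):
  P1: open — no interior node is in the conditioning set.
  P2: open — no interior node is in the conditioning set.
{} does not satisfy the backdoor criterion.

No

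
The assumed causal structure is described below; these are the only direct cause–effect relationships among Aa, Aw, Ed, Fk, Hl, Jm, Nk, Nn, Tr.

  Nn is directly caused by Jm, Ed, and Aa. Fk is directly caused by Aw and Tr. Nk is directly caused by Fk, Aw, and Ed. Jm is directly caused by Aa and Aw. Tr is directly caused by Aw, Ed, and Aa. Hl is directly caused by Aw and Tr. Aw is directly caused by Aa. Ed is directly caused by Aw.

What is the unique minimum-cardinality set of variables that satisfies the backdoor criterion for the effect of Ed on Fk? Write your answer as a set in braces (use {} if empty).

Variables eligible for adjustment (non-descendants of Ed, excluding Ed and Fk): {Aa, Aw, Jm}.
Backdoor paths from Ed to Fk:
  P1: Ed <- Aw <- Aa -> Tr -> Fk
  P2: Ed <- Aw -> Jm <- Aa -> Tr -> Fk
  P3: Ed <- Aw -> Jm -> Nn <- Aa -> Tr -> Fk
  P4: Ed <- Aw -> Tr -> Fk
  P5: Ed <- Aw -> Fk
  P6: Ed <- Aw -> Hl <- Tr -> Fk
  P7: Ed <- Aw -> Nk <- Fk
The empty set is not sufficient: P1 (Ed <- Aw <- Aa -> Tr -> Fk) has no collider blocking it and no conditioned non-collider, so it is open.
Try {Aw}:
  P1: blocked at chain node Aw ∈ conditioning set.
  P2: blocked at fork node Aw ∈ conditioning set.
  P3: blocked at fork node Aw ∈ conditioning set.
  P4: blocked at fork node Aw ∈ conditioning set.
  P5: blocked at fork node Aw ∈ conditioning set.
  P6: blocked at fork node Aw ∈ conditioning set.
  P7: blocked at fork node Aw ∈ conditioning set.
{Aw} contains no descendant of Ed and blocks every backdoor path.
No other singleton works — e.g. {Aa} leaves P4 open — so {Aw} is the unique smallest valid adjustment set.

{Aw}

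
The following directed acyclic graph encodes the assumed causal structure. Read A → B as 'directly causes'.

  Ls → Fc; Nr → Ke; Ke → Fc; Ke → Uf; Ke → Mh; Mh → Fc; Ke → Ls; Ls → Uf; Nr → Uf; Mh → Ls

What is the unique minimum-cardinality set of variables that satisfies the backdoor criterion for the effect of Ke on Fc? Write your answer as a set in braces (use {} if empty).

Variables eligible for adjustment (non-descendants of Ke, excluding Ke and Fc): {Nr}.
Backdoor paths from Ke to Fc:
  P1: Ke <- Nr -> Uf <- Ls <- Mh -> Fc
  P2: Ke <- Nr -> Uf <- Ls -> Fc
Each backdoor path contains an unconditioned collider, so every path is already blocked with the empty conditioning set:
  P1: blocked at collider Uf (neither it nor any descendant is in the conditioning set).
  P2: blocked at collider Uf (neither it nor any descendant is in the conditioning set).
The empty set is therefore the unique smallest valid set.

{}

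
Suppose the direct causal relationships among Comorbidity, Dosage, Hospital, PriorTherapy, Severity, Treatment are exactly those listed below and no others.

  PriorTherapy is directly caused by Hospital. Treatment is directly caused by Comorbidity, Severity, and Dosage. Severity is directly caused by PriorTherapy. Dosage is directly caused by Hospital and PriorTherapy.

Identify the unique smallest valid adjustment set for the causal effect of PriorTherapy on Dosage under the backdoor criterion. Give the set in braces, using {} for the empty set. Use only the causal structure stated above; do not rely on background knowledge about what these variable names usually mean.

Variables eligible for adjustment (non-descendants of PriorTherapy, excluding PriorTherapy and Dosage): {Comorbidity, Hospital}.
Backdoor paths from PriorTherapy to Dosage:
  P1: PriorTherapy <- Hospital -> Dosage
The empty set is not sufficient: P1 (PriorTherapy <- Hospital -> Dosage) has no collider blocking it and no conditioned non-collider, so it is open.
Try {Hospital}:
  P1: blocked at fork node Hospital ∈ conditioning set.
{Hospital} contains no descendant of PriorTherapy and blocks every backdoor path.
No other singleton works — e.g. {Comorbidity} leaves P1 open — so {Hospital} is the unique smallest valid adjustment set.

{Hospital}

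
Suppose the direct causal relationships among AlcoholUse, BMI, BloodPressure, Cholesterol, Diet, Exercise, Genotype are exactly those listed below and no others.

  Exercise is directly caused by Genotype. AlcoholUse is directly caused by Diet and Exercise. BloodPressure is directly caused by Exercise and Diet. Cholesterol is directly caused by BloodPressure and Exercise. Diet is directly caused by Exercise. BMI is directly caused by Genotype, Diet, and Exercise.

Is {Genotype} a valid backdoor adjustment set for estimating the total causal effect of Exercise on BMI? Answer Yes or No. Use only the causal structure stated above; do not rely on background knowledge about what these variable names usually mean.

Backdoor paths from Exercise to BMI (paths whose first edge points into Exercise):
  P1: Exercise <- Genotype -> BMI
Condition 1 (no descendant of Exercise in the set): holds — descendants of Exercise are {AlcoholUse, BMI, BloodPressure, Cholesterol, Diet}; none are in {Genotype}.
Condition 2 (every backdoor path blocked by {Genotype}):
  P1: blocked at fork node Genotype ∈ conditioning set.
{Genotype} satisfies the backdoor criterion.

Yes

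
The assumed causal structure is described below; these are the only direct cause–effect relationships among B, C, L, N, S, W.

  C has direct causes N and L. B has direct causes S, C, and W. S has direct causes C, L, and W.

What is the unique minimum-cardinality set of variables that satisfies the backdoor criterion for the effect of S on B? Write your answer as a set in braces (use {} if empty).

{C, W}

Variables eligible for adjustment (non-descendants of S, excluding S and B): {C, L, N, W}.
Backdoor paths from S to B:
  P1: S <- L -> C -> B
  P2: S <- W -> B
  P3: S <- C -> B
The empty set is not sufficient: P1 (S <- L -> C -> B) has no collider blocking it and no conditioned non-collider, so it is open.
Try {C, W}:
  P1: blocked at chain node C ∈ conditioning set.
  P2: blocked at fork node W ∈ conditioning set.
  P3: blocked at fork node C ∈ conditioning set.
{C, W} contains no descendant of S and blocks every backdoor path.
Every element of {C, W} is needed (dropping C leaves P1 open; dropping W leaves P2 open), so no proper subset is valid.
Among all size-2 subsets of the eligible variables, only {C, W} blocks every backdoor path, so it is the unique smallest valid adjustment set.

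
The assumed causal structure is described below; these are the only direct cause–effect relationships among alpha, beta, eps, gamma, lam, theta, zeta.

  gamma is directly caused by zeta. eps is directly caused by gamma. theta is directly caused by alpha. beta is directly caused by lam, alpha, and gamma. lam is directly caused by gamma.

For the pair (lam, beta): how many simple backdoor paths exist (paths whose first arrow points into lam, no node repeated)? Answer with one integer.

1

A backdoor path from lam to beta is any simple undirected path whose first edge points into lam (i.e. leaves lam via a parent).
Parents of lam: {gamma}.
Enumerating:
  P1: lam <- gamma -> beta
That exhausts the simple backdoor paths. Count: 1.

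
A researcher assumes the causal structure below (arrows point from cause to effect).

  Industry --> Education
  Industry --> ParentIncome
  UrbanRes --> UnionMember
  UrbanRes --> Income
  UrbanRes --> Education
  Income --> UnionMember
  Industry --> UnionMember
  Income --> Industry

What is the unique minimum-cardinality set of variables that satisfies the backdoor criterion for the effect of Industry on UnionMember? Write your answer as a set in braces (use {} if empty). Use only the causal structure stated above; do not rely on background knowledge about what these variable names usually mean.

Variables eligible for adjustment (non-descendants of Industry, excluding Industry and UnionMember): {Income, UrbanRes}.
Backdoor paths from Industry to UnionMember:
  P1: Industry <- Income <- UrbanRes -> UnionMember
  P2: Industry <- Income -> UnionMember
The empty set is not sufficient: P1 (Industry <- Income <- UrbanRes -> UnionMember) has no collider blocking it and no conditioned non-collider, so it is open.
Try {Income}:
  P1: blocked at chain node Income ∈ conditioning set.
  P2: blocked at fork node Income ∈ conditioning set.
{Income} contains no descendant of Industry and blocks every backdoor path.
No other singleton works — e.g. {UrbanRes} leaves P2 open — so {Income} is the unique smallest valid adjustment set.

{Income}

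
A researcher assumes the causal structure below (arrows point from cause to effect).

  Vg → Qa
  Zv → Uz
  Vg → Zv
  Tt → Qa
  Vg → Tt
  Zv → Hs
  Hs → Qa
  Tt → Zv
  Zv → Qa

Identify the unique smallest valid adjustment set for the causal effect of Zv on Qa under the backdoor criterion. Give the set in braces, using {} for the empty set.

{Tt, Vg}

Variables eligible for adjustment (non-descendants of Zv, excluding Zv and Qa): {Tt, Vg}.
Backdoor paths from Zv to Qa:
  P1: Zv <- Vg -> Tt -> Qa
  P2: Zv <- Vg -> Qa
  P3: Zv <- Tt <- Vg -> Qa
  P4: Zv <- Tt -> Qa
The empty set is not sufficient: P1 (Zv <- Vg -> Tt -> Qa) has no collider blocking it and no conditioned non-collider, so it is open.
Try {Tt, Vg}:
  P1: blocked at fork node Vg ∈ conditioning set.
  P2: blocked at fork node Vg ∈ conditioning set.
  P3: blocked at chain node Tt ∈ conditioning set.
  P4: blocked at fork node Tt ∈ conditioning set.
{Tt, Vg} contains no descendant of Zv and blocks every backdoor path.
Every element of {Tt, Vg} is needed (dropping Tt leaves P4 open; dropping Vg leaves P2 open), so no proper subset is valid.
Among all size-2 subsets of the eligible variables, only {Tt, Vg} blocks every backdoor path, so it is the unique smallest valid adjustment set.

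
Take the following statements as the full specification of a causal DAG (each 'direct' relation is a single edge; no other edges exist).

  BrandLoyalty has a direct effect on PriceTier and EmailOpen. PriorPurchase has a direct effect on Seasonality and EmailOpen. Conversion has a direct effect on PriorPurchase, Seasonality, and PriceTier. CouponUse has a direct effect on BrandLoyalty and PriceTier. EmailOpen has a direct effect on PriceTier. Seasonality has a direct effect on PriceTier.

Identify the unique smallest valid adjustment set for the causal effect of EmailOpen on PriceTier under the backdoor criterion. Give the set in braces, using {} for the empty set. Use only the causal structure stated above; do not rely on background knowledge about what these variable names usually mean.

{BrandLoyalty, PriorPurchase}

Variables eligible for adjustment (non-descendants of EmailOpen, excluding EmailOpen and PriceTier): {BrandLoyalty, Conversion, CouponUse, PriorPurchase, Seasonality}.
Backdoor paths from EmailOpen to PriceTier:
  P1: EmailOpen <- PriorPurchase <- Conversion -> Seasonality -> PriceTier
  P2: EmailOpen <- PriorPurchase <- Conversion -> PriceTier
  P3: EmailOpen <- PriorPurchase -> Seasonality <- Conversion -> PriceTier
  P4: EmailOpen <- PriorPurchase -> Seasonality -> PriceTier
  P5: EmailOpen <- BrandLoyalty <- CouponUse -> PriceTier
  P6: EmailOpen <- BrandLoyalty -> PriceTier
The empty set is not sufficient: P1 (EmailOpen <- PriorPurchase <- Conversion -> Seasonality -> PriceTier) has no collider blocking it and no conditioned non-collider, so it is open.
Try {BrandLoyalty, PriorPurchase}:
  P1: blocked at chain node PriorPurchase ∈ conditioning set.
  P2: blocked at chain node PriorPurchase ∈ conditioning set.
  P3: blocked at fork node PriorPurchase ∈ conditioning set.
  P4: blocked at fork node PriorPurchase ∈ conditioning set.
  P5: blocked at chain node BrandLoyalty ∈ conditioning set.
  P6: blocked at fork node BrandLoyalty ∈ conditioning set.
{BrandLoyalty, PriorPurchase} contains no descendant of EmailOpen and blocks every backdoor path.
Every element of {BrandLoyalty, PriorPurchase} is needed (dropping BrandLoyalty leaves P5 open; dropping PriorPurchase leaves P1 open), so no proper subset is valid.
Among all size-2 subsets of the eligible variables, only {BrandLoyalty, PriorPurchase} blocks every backdoor path, so it is the unique smallest valid adjustment set.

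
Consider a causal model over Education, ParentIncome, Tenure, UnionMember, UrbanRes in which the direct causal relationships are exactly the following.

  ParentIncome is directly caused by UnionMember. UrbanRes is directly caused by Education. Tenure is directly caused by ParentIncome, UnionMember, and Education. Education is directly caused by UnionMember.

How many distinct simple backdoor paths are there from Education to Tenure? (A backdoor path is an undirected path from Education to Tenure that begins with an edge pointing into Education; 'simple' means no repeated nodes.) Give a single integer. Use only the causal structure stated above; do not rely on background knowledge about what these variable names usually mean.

2

A backdoor path from Education to Tenure is any simple undirected path whose first edge points into Education (i.e. leaves Education via a parent).
Parents of Education: {UnionMember}.
Enumerating:
  P1: Education <- UnionMember -> ParentIncome -> Tenure
  P2: Education <- UnionMember -> Tenure
That exhausts the simple backdoor paths. Count: 2.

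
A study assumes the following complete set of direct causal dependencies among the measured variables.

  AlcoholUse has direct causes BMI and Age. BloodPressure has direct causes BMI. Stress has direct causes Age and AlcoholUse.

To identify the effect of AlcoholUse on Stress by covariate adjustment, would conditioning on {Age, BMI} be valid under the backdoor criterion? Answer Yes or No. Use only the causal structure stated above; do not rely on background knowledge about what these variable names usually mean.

Backdoor paths from AlcoholUse to Stress (paths whose first edge points into AlcoholUse):
  P1: AlcoholUse <- Age -> Stress
Condition 1 (no descendant of AlcoholUse in the set): holds — descendants of AlcoholUse are {Stress}; none are in {Age, BMI}.
Condition 2 (every backdoor path blocked by {Age, BMI}):
  P1: blocked at fork node Age ∈ conditioning set.
{Age, BMI} satisfies the backdoor criterion.

Yes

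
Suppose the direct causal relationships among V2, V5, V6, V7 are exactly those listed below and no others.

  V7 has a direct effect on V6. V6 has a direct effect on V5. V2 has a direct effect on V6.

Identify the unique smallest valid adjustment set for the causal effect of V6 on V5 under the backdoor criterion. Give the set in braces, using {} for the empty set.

Variables eligible for adjustment (non-descendants of V6, excluding V6 and V5): {V2, V7}.
Backdoor paths from V6 to V5:
  (none)
With no backdoor paths the empty set already satisfies the criterion, and it is trivially minimal.

{}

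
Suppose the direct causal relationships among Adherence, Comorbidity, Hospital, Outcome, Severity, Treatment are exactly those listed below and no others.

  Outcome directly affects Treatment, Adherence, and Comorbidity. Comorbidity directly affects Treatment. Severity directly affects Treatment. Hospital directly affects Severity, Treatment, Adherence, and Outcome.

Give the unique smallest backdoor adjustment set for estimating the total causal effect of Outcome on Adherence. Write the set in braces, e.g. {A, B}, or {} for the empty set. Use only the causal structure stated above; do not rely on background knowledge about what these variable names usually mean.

{Hospital}

Variables eligible for adjustment (non-descendants of Outcome, excluding Outcome and Adherence): {Hospital, Severity}.
Backdoor paths from Outcome to Adherence:
  P1: Outcome <- Hospital -> Adherence
The empty set is not sufficient: P1 (Outcome <- Hospital -> Adherence) has no collider blocking it and no conditioned non-collider, so it is open.
Try {Hospital}:
  P1: blocked at fork node Hospital ∈ conditioning set.
{Hospital} contains no descendant of Outcome and blocks every backdoor path.
No other singleton works — e.g. {Severity} leaves P1 open — so {Hospital} is the unique smallest valid adjustment set.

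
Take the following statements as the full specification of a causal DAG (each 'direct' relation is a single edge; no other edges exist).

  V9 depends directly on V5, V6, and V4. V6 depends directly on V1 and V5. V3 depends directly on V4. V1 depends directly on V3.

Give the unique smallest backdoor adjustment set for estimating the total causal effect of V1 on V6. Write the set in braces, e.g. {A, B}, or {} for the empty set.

Variables eligible for adjustment (non-descendants of V1, excluding V1 and V6): {V3, V4, V5}.
Backdoor paths from V1 to V6:
  P1: V1 <- V3 <- V4 -> V9 <- V5 -> V6
  P2: V1 <- V3 <- V4 -> V9 <- V6
Each backdoor path contains an unconditioned collider, so every path is already blocked with the empty conditioning set:
  P1: blocked at collider V9 (neither it nor any descendant is in the conditioning set).
  P2: blocked at collider V9 (neither it nor any descendant is in the conditioning set).
The empty set is therefore the unique smallest valid set.

{}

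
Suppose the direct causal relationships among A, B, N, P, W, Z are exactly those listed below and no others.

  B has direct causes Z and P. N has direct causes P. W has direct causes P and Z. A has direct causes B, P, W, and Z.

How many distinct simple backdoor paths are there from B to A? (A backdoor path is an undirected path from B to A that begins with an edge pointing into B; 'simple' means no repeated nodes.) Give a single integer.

A backdoor path from B to A is any simple undirected path whose first edge points into B (i.e. leaves B via a parent).
Parents of B: {P, Z}.
Enumerating:
  P1: B <- Z -> W <- P -> A
  P2: B <- Z -> W -> A
  P3: B <- Z -> A
  P4: B <- P -> W <- Z -> A
  P5: B <- P -> W -> A
  P6: B <- P -> A
That exhausts the simple backdoor paths. Count: 6.

6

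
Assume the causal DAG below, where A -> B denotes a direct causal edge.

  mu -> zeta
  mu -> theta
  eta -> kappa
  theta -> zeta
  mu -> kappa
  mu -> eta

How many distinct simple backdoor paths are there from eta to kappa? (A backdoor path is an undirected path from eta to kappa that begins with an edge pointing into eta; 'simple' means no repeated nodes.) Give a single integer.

A backdoor path from eta to kappa is any simple undirected path whose first edge points into eta (i.e. leaves eta via a parent).
Parents of eta: {mu}.
Enumerating:
  P1: eta <- mu -> kappa
That exhausts the simple backdoor paths. Count: 1.

1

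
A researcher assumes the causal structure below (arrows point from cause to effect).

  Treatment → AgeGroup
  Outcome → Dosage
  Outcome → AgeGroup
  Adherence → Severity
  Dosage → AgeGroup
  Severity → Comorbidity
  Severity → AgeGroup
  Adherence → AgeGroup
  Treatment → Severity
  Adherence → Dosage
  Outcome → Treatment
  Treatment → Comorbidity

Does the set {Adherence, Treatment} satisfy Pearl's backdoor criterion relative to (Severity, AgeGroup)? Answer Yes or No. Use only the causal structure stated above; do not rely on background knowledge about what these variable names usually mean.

Backdoor paths from Severity to AgeGroup (paths whose first edge points into Severity):
  P1: Severity <- Adherence -> Dosage <- Outcome -> Treatment -> AgeGroup
  P2: Severity <- Adherence -> Dosage <- Outcome -> AgeGroup
  P3: Severity <- Adherence -> Dosage -> AgeGroup
  P4: Severity <- Adherence -> AgeGroup
  P5: Severity <- Treatment <- Outcome -> Dosage <- Adherence -> AgeGroup
  P6: Severity <- Treatment <- Outcome -> Dosage -> AgeGroup
  P7: Severity <- Treatment <- Outcome -> AgeGroup
  P8: Severity <- Treatment -> AgeGroup
Condition 1 (no descendant of Severity in the set): holds — descendants of Severity are {AgeGroup, Comorbidity}; none are in {Adherence, Treatment}.
Condition 2 (every backdoor path blocked by {Adherence, Treatment}):
  P1: blocked at fork node Adherence ∈ conditioning set.
  P2: blocked at fork node Adherence ∈ conditioning set.
  P3: blocked at fork node Adherence ∈ conditioning set.
  P4: blocked at fork node Adherence ∈ conditioning set.
  P5: blocked at chain node Treatment ∈ conditioning set.
  P6: blocked at chain node Treatment ∈ conditioning set.
  P7: blocked at chain node Treatment ∈ conditioning set.
  P8: blocked at fork node Treatment ∈ conditioning set.
{Adherence, Treatment} satisfies the backdoor criterion.

Yes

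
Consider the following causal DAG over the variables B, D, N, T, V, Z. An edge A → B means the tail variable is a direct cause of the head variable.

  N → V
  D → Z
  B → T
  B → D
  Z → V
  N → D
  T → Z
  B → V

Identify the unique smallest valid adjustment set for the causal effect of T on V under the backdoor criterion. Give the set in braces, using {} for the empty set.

{B}

Variables eligible for adjustment (non-descendants of T, excluding T and V): {B, D, N}.
Backdoor paths from T to V:
  P1: T <- B -> D <- N -> V
  P2: T <- B -> D -> Z -> V
  P3: T <- B -> V
The empty set is not sufficient: P2 (T <- B -> D -> Z -> V) has no collider blocking it and no conditioned non-collider, so it is open.
Try {B}:
  P1: blocked at fork node B ∈ conditioning set.
  P2: blocked at fork node B ∈ conditioning set.
  P3: blocked at fork node B ∈ conditioning set.
{B} contains no descendant of T and blocks every backdoor path.
No other singleton works — e.g. {N} leaves P2 open — so {B} is the unique smallest valid adjustment set.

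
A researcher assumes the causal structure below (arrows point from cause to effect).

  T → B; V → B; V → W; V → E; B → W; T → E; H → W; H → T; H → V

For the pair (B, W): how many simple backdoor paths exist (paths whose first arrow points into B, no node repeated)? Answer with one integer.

7

A backdoor path from B to W is any simple undirected path whose first edge points into B (i.e. leaves B via a parent).
Parents of B: {T, V}.
Enumerating:
  P1: B <- V <- H -> W
  P2: B <- V -> W
  P3: B <- V -> E <- T <- H -> W
  P4: B <- T <- H -> V -> W
  P5: B <- T <- H -> W
  P6: B <- T -> E <- V <- H -> W
  P7: B <- T -> E <- V -> W
That exhausts the simple backdoor paths. Count: 7.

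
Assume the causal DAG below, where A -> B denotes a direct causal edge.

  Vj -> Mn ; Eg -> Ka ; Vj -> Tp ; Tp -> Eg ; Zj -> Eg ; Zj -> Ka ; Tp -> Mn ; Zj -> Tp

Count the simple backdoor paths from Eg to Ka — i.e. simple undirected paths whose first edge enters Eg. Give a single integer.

2

A backdoor path from Eg to Ka is any simple undirected path whose first edge points into Eg (i.e. leaves Eg via a parent).
Parents of Eg: {Tp, Zj}.
Enumerating:
  P1: Eg <- Zj -> Ka
  P2: Eg <- Tp <- Zj -> Ka
That exhausts the simple backdoor paths. Count: 2.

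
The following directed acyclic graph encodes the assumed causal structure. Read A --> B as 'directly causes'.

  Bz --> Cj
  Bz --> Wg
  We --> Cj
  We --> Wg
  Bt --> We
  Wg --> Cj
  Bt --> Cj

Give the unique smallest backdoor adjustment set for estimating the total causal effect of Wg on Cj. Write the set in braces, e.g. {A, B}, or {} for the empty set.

{Bz, We}

Variables eligible for adjustment (non-descendants of Wg, excluding Wg and Cj): {Bt, Bz, We}.
Backdoor paths from Wg to Cj:
  P1: Wg <- We <- Bt -> Cj
  P2: Wg <- We -> Cj
  P3: Wg <- Bz -> Cj
The empty set is not sufficient: P1 (Wg <- We <- Bt -> Cj) has no collider blocking it and no conditioned non-collider, so it is open.
Try {Bz, We}:
  P1: blocked at chain node We ∈ conditioning set.
  P2: blocked at fork node We ∈ conditioning set.
  P3: blocked at fork node Bz ∈ conditioning set.
{Bz, We} contains no descendant of Wg and blocks every backdoor path.
Every element of {Bz, We} is needed (dropping Bz leaves P3 open; dropping We leaves P1 open), so no proper subset is valid.
Among all size-2 subsets of the eligible variables, only {Bz, We} blocks every backdoor path, so it is the unique smallest valid adjustment set.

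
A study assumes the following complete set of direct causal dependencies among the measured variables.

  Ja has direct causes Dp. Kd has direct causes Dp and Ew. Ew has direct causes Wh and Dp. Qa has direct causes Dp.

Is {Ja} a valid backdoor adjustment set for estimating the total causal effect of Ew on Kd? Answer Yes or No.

No

Backdoor paths from Ew to Kd (paths whose first edge points into Ew):
  P1: Ew <- Dp -> Kd
Condition 1 (no descendant of Ew in the set): holds — descendants of Ew are {Kd}; none are in {Ja}.
Condition 2 (every backdoor path blocked by {Ja}):
  P1: open — no interior node is in the conditioning set.
{Ja} does not satisfy the backdoor criterion.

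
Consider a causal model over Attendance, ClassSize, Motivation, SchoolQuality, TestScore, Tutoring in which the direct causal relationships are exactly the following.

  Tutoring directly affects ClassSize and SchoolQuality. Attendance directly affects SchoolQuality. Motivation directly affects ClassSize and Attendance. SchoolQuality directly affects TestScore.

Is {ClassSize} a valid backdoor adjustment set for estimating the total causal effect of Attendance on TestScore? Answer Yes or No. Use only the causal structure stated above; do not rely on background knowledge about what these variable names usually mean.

Backdoor paths from Attendance to TestScore (paths whose first edge points into Attendance):
  P1: Attendance <- Motivation -> ClassSize <- Tutoring -> SchoolQuality -> TestScore
Condition 1 (no descendant of Attendance in the set): holds — descendants of Attendance are {SchoolQuality, TestScore}; none are in {ClassSize}.
Condition 2 (every backdoor path blocked by {ClassSize}):
  P1: open — collider(s) ClassSize are conditioned on (or have a conditioned descendant) and no non-collider on the path is in the set.
{ClassSize} does not satisfy the backdoor criterion.

No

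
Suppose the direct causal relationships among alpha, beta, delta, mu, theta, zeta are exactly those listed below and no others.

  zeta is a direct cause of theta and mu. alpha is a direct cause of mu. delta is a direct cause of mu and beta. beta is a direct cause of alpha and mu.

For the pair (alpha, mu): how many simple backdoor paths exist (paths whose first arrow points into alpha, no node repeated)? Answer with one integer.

2

A backdoor path from alpha to mu is any simple undirected path whose first edge points into alpha (i.e. leaves alpha via a parent).
Parents of alpha: {beta}.
Enumerating:
  P1: alpha <- beta <- delta -> mu
  P2: alpha <- beta -> mu
That exhausts the simple backdoor paths. Count: 2.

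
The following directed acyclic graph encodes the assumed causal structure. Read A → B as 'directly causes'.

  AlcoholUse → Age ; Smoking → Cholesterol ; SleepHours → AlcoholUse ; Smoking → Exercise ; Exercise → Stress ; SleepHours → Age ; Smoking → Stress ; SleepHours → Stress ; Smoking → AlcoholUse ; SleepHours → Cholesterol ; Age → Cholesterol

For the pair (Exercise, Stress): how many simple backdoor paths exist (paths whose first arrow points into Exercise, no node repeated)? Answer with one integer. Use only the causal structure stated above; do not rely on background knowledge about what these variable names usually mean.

A backdoor path from Exercise to Stress is any simple undirected path whose first edge points into Exercise (i.e. leaves Exercise via a parent).
Parents of Exercise: {Smoking}.
Enumerating:
  P1: Exercise <- Smoking -> AlcoholUse <- SleepHours -> Stress
  P2: Exercise <- Smoking -> AlcoholUse -> Age <- SleepHours -> Stress
  P3: Exercise <- Smoking -> AlcoholUse -> Age -> Cholesterol <- SleepHours -> Stress
  P4: Exercise <- Smoking -> Cholesterol <- SleepHours -> Stress
  P5: Exercise <- Smoking -> Cholesterol <- Age <- SleepHours -> Stress
  P6: Exercise <- Smoking -> Cholesterol <- Age <- AlcoholUse <- SleepHours -> Stress
  P7: Exercise <- Smoking -> Stress
That exhausts the simple backdoor paths. Count: 7.

7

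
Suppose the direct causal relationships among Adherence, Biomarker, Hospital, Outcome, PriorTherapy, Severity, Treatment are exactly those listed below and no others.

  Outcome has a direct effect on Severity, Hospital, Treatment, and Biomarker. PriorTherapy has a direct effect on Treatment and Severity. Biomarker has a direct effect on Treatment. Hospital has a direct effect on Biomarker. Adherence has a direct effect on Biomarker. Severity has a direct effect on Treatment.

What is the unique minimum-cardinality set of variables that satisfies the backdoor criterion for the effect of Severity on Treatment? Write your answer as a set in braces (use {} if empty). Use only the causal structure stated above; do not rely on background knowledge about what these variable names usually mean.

Variables eligible for adjustment (non-descendants of Severity, excluding Severity and Treatment): {Adherence, Biomarker, Hospital, Outcome, PriorTherapy}.
Backdoor paths from Severity to Treatment:
  P1: Severity <- Outcome -> Hospital -> Biomarker -> Treatment
  P2: Severity <- Outcome -> Biomarker -> Treatment
  P3: Severity <- Outcome -> Treatment
  P4: Severity <- PriorTherapy -> Treatment
The empty set is not sufficient: P1 (Severity <- Outcome -> Hospital -> Biomarker -> Treatment) has no collider blocking it and no conditioned non-collider, so it is open.
Try {Outcome, PriorTherapy}:
  P1: blocked at fork node Outcome ∈ conditioning set.
  P2: blocked at fork node Outcome ∈ conditioning set.
  P3: blocked at fork node Outcome ∈ conditioning set.
  P4: blocked at fork node PriorTherapy ∈ conditioning set.
{Outcome, PriorTherapy} contains no descendant of Severity and blocks every backdoor path.
Every element of {Outcome, PriorTherapy} is needed (dropping Outcome leaves P1 open; dropping PriorTherapy leaves P4 open), so no proper subset is valid.
Among all size-2 subsets of the eligible variables, only {Outcome, PriorTherapy} blocks every backdoor path, so it is the unique smallest valid adjustment set.

{Outcome, PriorTherapy}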